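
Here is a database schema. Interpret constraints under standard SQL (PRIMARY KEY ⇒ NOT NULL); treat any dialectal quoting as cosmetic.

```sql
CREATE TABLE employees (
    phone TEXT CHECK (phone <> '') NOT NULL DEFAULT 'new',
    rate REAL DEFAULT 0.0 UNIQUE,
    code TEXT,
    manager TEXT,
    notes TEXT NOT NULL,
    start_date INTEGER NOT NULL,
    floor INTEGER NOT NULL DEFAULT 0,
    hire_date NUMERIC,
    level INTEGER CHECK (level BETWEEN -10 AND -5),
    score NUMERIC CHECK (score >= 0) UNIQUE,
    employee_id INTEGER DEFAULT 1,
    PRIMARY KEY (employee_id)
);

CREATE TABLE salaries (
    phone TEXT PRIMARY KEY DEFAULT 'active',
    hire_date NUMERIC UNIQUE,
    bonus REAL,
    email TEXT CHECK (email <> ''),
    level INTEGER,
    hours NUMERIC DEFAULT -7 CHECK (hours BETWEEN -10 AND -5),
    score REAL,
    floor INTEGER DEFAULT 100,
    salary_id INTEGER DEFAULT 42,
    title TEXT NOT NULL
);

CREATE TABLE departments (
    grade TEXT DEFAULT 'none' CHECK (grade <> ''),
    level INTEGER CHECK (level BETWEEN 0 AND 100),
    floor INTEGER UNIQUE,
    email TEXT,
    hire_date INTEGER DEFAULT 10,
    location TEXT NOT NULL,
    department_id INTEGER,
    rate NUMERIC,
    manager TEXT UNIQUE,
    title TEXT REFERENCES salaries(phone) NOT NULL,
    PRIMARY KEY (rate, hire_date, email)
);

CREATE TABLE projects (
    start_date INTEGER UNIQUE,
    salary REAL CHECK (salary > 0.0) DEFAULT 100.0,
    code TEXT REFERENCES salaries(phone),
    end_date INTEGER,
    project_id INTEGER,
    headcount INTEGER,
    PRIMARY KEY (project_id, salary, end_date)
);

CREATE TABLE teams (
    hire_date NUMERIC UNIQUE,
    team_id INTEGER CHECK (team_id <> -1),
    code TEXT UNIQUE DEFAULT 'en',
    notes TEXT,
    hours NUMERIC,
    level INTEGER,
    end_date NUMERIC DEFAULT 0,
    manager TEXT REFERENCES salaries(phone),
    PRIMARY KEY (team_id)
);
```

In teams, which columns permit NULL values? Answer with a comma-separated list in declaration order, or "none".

- hire_date: UNIQUE does not imply NOT NULL → nullable.
- team_id: part of the PRIMARY KEY, which implies NOT NULL → not nullable.
- code: UNIQUE does not imply NOT NULL → nullable.
- notes: no NOT NULL constraint applies → nullable.
- hours: no NOT NULL constraint applies → nullable.
- level: no NOT NULL constraint applies → nullable.
- end_date: DEFAULT only fills an omitted column; an explicit NULL is still allowed → nullable.
- manager: a foreign key column may be NULL unless separately constrained → nullable.

hire_date, code, notes, hours, level, end_date, manager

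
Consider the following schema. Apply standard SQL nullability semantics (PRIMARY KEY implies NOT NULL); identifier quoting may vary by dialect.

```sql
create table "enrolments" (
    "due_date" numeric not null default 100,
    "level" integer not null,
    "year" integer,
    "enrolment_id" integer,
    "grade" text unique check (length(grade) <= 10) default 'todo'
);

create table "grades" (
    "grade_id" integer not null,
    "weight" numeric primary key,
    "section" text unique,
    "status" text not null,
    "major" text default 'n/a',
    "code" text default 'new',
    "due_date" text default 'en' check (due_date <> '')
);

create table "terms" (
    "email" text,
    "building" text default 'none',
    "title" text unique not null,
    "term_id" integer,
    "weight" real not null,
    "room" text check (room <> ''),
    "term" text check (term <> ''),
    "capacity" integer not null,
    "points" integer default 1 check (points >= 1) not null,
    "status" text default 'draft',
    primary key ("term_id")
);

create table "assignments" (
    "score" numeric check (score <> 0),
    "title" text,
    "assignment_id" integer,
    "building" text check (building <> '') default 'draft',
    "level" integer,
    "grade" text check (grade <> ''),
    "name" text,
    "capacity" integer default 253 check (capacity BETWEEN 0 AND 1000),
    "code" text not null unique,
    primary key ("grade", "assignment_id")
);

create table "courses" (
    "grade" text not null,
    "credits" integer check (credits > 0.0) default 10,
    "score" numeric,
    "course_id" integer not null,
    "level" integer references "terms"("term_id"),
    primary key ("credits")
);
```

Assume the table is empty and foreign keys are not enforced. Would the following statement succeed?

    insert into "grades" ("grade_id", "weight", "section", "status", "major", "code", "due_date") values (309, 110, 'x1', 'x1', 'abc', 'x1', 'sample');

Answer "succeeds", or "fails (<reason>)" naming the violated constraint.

succeeds

NOT NULL columns: grade_id is supplied; status is supplied; weight is supplied.
CHECK constraints: 'sample' satisfies (due_date <> '').
No constraint is violated.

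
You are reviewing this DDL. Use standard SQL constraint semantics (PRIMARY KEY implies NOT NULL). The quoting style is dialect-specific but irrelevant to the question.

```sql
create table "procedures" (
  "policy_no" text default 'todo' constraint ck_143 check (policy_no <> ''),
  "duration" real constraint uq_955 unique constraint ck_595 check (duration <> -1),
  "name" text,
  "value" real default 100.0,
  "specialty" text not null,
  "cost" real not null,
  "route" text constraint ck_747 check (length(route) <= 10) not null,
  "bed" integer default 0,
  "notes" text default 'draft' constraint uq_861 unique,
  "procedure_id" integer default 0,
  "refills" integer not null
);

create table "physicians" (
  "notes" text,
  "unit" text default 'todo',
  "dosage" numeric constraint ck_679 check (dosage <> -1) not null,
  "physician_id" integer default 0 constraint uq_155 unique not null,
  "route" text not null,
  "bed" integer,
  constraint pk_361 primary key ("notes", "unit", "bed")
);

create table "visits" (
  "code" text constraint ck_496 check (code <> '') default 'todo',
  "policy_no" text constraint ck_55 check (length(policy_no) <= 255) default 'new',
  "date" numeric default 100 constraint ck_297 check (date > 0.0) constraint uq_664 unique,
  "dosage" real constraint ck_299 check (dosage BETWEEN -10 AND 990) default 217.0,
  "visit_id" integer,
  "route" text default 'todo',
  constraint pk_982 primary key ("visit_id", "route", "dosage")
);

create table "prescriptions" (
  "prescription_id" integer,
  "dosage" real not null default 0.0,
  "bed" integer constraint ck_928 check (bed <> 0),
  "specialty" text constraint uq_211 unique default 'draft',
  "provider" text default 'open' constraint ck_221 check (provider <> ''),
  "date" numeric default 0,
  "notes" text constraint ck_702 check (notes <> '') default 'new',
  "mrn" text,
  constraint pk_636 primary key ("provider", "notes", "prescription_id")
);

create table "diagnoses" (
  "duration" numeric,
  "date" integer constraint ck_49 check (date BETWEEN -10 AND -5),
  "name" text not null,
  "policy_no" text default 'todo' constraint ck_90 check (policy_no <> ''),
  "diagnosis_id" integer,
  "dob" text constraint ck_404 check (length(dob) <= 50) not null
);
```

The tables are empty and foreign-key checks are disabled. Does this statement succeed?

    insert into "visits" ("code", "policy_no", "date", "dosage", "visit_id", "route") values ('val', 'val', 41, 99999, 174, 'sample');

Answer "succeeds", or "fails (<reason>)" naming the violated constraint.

The value 99999 for dosage violates CHECK (dosage BETWEEN -10 AND 990).

fails (CHECK on dosage)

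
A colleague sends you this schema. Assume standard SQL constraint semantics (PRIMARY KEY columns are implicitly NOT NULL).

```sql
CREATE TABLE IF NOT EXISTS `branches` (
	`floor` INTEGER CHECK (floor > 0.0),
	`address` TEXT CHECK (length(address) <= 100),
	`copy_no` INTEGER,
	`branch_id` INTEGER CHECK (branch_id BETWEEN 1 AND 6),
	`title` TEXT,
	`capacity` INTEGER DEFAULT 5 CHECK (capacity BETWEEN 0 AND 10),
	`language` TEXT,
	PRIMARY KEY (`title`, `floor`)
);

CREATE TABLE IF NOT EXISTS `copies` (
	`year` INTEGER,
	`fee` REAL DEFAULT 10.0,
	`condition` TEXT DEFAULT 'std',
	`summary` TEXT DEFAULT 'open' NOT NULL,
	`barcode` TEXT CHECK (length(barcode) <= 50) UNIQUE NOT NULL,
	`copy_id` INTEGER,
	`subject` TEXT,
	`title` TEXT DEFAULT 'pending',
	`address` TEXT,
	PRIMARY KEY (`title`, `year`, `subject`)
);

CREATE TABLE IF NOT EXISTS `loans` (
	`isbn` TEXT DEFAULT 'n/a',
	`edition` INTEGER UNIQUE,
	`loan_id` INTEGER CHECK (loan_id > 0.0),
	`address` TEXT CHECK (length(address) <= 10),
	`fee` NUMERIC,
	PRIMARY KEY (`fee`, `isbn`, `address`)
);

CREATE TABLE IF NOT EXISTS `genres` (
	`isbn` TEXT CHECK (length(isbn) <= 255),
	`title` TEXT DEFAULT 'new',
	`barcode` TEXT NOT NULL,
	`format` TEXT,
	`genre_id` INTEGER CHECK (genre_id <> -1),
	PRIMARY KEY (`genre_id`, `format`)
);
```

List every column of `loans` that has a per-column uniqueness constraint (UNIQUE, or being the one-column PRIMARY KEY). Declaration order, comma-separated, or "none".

edition

- isbn: part of a composite PRIMARY KEY — only the tuple is unique, not this column on its own.
- edition: declared UNIQUE → unique.
- loan_id: no UNIQUE or single-column PK constraint.
- address: part of a composite PRIMARY KEY — only the tuple is unique, not this column on its own.
- fee: part of a composite PRIMARY KEY — only the tuple is unique, not this column on its own.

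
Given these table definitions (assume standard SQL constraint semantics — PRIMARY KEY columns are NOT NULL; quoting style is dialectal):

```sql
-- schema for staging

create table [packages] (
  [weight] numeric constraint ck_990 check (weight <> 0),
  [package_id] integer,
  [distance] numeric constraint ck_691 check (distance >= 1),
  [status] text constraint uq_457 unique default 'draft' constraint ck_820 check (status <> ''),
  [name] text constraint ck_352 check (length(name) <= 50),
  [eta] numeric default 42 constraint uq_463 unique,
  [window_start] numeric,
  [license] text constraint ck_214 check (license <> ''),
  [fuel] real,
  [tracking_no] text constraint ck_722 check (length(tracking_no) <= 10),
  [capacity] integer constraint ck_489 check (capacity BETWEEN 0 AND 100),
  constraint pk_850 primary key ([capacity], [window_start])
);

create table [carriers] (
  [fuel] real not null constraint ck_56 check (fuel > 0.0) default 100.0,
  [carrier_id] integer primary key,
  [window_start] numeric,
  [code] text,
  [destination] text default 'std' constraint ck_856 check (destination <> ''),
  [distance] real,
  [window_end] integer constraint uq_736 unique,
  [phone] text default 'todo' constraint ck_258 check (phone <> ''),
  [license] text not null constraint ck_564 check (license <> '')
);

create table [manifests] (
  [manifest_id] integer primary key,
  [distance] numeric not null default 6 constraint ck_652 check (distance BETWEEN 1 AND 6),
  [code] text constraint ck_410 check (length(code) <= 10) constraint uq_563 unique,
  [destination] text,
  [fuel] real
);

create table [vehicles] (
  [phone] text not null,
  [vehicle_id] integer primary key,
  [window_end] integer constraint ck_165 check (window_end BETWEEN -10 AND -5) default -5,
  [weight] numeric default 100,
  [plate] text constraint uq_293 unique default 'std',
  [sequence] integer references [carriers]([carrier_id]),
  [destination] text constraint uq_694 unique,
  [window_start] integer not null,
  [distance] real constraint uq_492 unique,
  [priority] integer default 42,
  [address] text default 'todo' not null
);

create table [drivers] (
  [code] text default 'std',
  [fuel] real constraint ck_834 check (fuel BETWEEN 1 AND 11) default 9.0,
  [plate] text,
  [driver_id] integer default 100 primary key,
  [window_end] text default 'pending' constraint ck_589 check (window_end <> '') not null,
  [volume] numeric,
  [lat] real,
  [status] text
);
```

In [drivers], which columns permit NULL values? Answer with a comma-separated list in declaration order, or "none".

- code: DEFAULT only fills an omitted column; an explicit NULL is still allowed → nullable.
- fuel: CHECK does not forbid NULL (a CHECK constraint passes when its expression is NULL) → nullable.
- plate: no NOT NULL constraint applies → nullable.
- driver_id: part of the PRIMARY KEY, which implies NOT NULL → not nullable.
- window_end: declared NOT NULL → not nullable.
- volume: no NOT NULL constraint applies → nullable.
- lat: no NOT NULL constraint applies → nullable.
- status: no NOT NULL constraint applies → nullable.

code, fuel, plate, volume, lat, status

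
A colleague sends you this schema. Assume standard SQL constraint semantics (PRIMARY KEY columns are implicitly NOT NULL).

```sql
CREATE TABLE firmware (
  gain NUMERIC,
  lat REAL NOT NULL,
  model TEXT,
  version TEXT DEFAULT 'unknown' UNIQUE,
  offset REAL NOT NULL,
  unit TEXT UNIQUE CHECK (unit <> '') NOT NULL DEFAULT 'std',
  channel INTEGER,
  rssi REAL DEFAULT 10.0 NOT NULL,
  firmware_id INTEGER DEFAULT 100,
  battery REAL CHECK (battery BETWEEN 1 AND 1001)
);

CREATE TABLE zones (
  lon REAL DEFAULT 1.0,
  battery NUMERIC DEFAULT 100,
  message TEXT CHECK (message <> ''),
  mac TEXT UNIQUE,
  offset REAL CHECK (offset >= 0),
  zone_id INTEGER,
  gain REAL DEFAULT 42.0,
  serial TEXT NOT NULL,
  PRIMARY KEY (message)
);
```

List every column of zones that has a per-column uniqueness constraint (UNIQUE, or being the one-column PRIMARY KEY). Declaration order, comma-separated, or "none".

message, mac

- lon: no UNIQUE or single-column PK constraint.
- battery: no UNIQUE or single-column PK constraint.
- message: single-column PRIMARY KEY → unique.
- mac: declared UNIQUE → unique.
- offset: no UNIQUE or single-column PK constraint.
- zone_id: no UNIQUE or single-column PK constraint.
- gain: no UNIQUE or single-column PK constraint.
- serial: no UNIQUE or single-column PK constraint.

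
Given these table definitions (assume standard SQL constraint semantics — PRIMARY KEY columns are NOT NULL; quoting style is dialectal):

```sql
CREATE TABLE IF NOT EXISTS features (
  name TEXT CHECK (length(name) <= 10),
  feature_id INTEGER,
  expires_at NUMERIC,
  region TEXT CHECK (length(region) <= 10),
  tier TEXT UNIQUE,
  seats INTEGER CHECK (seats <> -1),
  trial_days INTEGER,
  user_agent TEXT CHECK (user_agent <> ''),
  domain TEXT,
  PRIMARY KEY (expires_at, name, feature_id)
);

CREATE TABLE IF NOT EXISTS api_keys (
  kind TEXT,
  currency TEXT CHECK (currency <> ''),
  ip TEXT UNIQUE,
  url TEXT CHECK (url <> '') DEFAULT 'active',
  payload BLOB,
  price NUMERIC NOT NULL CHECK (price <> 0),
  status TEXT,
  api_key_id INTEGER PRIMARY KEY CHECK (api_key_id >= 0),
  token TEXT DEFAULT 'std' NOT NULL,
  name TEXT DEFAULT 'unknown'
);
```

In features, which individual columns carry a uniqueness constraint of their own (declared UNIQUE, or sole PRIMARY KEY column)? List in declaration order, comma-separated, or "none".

- name: part of a composite PRIMARY KEY — only the tuple is unique, not this column on its own.
- feature_id: part of a composite PRIMARY KEY — only the tuple is unique, not this column on its own.
- expires_at: part of a composite PRIMARY KEY — only the tuple is unique, not this column on its own.
- region: no UNIQUE or single-column PK constraint.
- tier: declared UNIQUE → unique.
- seats: no UNIQUE or single-column PK constraint.
- trial_days: no UNIQUE or single-column PK constraint.
- user_agent: no UNIQUE or single-column PK constraint.
- domain: no UNIQUE or single-column PK constraint.

tier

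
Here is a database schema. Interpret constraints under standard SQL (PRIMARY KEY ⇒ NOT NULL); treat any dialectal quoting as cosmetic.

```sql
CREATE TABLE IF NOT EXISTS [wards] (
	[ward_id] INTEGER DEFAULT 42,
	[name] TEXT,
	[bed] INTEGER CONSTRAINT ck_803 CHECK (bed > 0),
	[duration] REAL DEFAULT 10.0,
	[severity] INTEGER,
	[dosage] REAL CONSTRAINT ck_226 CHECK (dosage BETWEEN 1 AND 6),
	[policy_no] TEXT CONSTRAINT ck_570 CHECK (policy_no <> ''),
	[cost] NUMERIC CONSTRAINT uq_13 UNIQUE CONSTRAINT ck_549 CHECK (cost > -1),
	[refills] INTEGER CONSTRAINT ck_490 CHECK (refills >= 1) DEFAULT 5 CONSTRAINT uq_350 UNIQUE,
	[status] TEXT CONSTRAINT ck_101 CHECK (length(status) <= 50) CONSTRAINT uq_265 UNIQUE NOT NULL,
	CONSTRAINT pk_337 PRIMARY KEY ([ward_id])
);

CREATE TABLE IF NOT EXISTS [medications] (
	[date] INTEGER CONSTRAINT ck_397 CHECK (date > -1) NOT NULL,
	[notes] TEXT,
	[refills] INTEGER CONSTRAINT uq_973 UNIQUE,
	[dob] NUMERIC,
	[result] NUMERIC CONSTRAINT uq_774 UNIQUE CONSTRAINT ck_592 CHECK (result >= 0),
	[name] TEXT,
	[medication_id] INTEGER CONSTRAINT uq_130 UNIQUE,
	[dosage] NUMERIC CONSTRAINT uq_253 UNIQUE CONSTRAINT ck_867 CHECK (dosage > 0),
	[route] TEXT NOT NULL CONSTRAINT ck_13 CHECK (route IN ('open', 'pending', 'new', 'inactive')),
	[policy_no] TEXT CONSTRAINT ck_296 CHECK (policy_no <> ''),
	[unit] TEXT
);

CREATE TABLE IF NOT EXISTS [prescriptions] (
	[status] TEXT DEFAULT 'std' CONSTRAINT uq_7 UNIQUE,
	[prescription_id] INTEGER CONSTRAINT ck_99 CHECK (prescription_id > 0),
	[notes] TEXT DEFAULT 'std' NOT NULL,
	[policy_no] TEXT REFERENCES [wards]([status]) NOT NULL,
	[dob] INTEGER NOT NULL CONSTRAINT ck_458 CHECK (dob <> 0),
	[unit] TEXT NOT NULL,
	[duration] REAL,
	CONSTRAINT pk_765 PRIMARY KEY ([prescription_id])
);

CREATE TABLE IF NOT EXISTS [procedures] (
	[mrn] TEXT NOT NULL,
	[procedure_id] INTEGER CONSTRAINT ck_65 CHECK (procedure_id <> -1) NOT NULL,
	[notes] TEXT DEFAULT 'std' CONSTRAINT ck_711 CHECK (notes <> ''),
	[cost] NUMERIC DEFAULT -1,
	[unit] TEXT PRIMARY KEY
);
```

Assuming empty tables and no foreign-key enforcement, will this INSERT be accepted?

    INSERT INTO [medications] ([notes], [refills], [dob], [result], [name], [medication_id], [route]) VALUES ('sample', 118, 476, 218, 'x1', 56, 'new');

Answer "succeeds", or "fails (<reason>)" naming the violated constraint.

date is omitted from the column list and has no DEFAULT, so it would receive NULL.
But date is declared NOT NULL.

fails (NOT NULL on date)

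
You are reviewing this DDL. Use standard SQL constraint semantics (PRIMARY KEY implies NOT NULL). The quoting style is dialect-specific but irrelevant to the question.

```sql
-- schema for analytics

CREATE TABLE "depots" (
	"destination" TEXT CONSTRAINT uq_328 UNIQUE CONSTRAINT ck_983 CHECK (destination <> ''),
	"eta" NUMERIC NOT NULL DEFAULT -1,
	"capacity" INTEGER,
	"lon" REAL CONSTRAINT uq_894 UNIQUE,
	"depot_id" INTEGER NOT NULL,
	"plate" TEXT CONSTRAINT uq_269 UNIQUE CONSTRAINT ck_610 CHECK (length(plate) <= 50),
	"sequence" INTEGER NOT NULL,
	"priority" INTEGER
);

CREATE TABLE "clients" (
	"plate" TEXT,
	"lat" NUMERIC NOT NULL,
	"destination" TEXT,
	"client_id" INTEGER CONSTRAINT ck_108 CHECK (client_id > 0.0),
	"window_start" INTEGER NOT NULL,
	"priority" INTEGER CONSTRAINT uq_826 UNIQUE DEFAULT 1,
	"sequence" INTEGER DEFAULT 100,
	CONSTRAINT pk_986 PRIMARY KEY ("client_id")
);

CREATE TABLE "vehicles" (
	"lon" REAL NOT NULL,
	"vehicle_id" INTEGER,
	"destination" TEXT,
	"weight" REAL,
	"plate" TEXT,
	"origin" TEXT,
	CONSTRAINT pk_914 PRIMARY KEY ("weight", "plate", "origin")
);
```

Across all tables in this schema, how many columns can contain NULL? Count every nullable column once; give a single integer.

depots: 5 nullable (destination, capacity, lon, plate, priority — PK none and explicit NOT NULL columns excluded).
clients: 4 nullable (plate, destination, priority, sequence — PK (client_id) and explicit NOT NULL columns excluded).
vehicles: 2 nullable (vehicle_id, destination — PK (weight, plate, origin) and explicit NOT NULL columns excluded).
Total: 5 + 4 + 2 = 11.

11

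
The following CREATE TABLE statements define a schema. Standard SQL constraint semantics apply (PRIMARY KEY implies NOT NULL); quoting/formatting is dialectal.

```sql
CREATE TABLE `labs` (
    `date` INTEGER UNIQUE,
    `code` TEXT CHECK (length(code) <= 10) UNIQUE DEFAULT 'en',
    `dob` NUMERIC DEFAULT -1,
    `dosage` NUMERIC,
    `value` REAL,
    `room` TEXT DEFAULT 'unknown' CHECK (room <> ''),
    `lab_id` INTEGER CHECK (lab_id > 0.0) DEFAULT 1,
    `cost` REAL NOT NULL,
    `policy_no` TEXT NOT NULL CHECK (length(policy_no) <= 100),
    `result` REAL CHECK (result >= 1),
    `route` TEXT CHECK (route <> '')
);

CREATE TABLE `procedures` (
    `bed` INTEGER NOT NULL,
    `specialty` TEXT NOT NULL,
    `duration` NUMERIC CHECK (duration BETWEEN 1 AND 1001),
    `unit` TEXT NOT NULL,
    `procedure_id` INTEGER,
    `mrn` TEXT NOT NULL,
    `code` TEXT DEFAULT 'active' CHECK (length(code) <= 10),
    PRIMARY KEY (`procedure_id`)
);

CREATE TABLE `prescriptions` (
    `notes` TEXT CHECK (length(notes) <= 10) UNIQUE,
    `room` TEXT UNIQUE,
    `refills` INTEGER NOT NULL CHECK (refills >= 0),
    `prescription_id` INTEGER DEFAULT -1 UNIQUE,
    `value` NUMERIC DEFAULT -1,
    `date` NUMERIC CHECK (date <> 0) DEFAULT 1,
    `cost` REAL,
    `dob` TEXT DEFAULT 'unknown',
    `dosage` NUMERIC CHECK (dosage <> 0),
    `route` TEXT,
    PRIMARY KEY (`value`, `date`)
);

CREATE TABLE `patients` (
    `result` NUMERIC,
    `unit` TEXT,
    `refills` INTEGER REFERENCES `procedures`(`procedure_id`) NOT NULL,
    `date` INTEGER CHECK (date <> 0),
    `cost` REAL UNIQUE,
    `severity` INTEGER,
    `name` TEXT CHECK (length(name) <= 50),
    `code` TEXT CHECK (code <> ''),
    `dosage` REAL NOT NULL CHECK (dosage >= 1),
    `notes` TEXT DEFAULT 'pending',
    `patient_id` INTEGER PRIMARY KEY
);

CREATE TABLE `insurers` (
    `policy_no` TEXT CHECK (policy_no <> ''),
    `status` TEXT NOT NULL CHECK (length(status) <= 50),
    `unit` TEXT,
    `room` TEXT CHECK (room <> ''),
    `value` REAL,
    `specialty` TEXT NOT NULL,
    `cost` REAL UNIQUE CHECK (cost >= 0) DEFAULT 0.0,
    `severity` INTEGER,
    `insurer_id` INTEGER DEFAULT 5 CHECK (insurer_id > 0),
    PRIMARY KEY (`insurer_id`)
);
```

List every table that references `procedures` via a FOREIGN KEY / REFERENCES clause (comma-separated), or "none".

- patients.refills references procedures(procedure_id).

patients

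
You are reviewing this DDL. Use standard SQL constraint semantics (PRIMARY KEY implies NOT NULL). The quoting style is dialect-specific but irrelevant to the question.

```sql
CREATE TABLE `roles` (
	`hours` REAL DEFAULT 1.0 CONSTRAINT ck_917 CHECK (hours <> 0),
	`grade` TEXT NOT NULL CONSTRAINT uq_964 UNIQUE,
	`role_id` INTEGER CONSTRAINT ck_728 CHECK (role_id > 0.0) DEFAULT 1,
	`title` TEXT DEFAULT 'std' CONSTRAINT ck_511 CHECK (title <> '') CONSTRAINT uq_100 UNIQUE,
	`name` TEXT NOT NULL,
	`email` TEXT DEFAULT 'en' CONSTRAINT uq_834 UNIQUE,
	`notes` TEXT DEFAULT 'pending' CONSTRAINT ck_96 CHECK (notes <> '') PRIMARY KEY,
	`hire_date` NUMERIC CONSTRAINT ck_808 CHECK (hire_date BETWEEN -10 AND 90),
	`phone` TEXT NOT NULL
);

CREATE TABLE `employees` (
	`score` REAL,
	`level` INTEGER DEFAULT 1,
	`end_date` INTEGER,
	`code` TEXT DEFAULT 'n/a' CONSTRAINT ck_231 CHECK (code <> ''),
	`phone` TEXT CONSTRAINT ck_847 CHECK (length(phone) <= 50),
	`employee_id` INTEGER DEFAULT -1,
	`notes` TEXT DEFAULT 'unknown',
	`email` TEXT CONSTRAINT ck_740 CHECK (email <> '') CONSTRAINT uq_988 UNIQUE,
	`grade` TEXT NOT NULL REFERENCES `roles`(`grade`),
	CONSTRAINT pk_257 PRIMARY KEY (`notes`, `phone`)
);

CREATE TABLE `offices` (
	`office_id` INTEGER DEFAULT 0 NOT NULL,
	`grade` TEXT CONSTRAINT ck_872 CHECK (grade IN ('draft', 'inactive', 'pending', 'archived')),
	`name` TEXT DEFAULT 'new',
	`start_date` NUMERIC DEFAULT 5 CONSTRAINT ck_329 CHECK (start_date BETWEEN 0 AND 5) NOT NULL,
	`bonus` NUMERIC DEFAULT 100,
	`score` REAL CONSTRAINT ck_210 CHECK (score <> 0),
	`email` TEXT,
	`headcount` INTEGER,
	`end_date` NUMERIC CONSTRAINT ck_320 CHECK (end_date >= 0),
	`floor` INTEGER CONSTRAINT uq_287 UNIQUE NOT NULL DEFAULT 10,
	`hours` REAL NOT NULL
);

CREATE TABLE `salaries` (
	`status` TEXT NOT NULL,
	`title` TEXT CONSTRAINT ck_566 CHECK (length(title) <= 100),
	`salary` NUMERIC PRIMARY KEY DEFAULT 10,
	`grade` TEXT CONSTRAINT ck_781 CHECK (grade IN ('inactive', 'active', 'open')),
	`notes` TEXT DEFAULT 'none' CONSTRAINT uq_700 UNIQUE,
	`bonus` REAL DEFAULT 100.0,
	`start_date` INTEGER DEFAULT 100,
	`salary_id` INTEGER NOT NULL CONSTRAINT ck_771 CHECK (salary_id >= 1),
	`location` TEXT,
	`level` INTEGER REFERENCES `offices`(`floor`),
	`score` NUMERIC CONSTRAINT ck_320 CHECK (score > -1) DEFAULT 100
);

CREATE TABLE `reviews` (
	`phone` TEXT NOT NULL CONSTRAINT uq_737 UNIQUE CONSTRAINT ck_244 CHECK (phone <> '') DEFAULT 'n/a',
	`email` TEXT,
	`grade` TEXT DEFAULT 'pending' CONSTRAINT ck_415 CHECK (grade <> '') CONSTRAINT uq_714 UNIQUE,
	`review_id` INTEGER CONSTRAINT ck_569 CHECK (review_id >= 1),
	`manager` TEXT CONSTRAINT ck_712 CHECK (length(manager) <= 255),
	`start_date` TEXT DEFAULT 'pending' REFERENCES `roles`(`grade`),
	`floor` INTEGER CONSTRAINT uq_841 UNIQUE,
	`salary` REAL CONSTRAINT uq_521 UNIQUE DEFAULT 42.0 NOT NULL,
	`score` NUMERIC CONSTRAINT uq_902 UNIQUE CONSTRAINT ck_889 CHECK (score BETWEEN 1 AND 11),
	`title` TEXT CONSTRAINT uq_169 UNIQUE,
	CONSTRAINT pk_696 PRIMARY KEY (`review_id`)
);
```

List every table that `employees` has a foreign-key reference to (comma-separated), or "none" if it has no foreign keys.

roles

- grade REFERENCES roles(grade).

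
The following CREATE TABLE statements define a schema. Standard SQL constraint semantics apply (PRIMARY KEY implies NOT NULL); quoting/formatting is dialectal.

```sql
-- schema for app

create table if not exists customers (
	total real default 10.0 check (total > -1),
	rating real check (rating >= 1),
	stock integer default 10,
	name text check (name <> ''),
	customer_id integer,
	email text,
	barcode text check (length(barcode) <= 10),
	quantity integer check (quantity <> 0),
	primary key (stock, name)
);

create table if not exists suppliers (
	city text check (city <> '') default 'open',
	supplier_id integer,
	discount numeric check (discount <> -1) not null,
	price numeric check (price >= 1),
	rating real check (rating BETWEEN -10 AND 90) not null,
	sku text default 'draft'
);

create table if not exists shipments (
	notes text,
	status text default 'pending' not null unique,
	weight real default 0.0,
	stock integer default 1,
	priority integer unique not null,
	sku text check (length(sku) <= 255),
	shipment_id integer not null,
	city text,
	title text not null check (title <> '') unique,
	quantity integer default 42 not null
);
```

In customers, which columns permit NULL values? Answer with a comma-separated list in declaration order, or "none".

total, rating, customer_id, email, barcode, quantity

- total: CHECK does not forbid NULL (a CHECK constraint passes when its expression is NULL) → nullable.
- rating: CHECK does not forbid NULL (a CHECK constraint passes when its expression is NULL) → nullable.
- stock: part of the PRIMARY KEY, which implies NOT NULL → not nullable.
- name: part of the PRIMARY KEY, which implies NOT NULL → not nullable.
- customer_id: no NOT NULL constraint applies → nullable.
- email: no NOT NULL constraint applies → nullable.
- barcode: CHECK does not forbid NULL (a CHECK constraint passes when its expression is NULL) → nullable.
- quantity: CHECK does not forbid NULL (a CHECK constraint passes when its expression is NULL) → nullable.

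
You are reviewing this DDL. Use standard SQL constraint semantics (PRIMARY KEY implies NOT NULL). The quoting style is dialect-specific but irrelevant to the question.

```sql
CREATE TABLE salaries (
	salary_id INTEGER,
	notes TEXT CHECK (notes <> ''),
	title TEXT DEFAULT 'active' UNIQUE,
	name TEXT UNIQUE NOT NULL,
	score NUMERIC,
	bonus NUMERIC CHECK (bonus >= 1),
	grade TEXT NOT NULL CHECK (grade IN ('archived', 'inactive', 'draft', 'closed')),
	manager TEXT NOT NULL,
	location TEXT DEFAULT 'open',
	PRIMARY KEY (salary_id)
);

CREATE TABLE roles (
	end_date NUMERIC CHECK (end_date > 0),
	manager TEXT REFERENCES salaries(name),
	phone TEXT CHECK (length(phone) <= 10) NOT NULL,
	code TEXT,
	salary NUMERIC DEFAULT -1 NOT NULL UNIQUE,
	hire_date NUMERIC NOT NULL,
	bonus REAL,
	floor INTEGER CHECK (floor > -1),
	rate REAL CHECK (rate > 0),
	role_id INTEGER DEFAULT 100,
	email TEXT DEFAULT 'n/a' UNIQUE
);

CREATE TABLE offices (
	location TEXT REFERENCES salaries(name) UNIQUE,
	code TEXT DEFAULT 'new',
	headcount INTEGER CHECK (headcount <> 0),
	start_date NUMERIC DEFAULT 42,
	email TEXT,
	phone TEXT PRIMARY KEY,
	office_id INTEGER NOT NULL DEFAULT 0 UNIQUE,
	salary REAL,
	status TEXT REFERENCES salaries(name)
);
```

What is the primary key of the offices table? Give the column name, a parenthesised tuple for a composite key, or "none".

phone

phone is declared PRIMARY KEY inline on the column.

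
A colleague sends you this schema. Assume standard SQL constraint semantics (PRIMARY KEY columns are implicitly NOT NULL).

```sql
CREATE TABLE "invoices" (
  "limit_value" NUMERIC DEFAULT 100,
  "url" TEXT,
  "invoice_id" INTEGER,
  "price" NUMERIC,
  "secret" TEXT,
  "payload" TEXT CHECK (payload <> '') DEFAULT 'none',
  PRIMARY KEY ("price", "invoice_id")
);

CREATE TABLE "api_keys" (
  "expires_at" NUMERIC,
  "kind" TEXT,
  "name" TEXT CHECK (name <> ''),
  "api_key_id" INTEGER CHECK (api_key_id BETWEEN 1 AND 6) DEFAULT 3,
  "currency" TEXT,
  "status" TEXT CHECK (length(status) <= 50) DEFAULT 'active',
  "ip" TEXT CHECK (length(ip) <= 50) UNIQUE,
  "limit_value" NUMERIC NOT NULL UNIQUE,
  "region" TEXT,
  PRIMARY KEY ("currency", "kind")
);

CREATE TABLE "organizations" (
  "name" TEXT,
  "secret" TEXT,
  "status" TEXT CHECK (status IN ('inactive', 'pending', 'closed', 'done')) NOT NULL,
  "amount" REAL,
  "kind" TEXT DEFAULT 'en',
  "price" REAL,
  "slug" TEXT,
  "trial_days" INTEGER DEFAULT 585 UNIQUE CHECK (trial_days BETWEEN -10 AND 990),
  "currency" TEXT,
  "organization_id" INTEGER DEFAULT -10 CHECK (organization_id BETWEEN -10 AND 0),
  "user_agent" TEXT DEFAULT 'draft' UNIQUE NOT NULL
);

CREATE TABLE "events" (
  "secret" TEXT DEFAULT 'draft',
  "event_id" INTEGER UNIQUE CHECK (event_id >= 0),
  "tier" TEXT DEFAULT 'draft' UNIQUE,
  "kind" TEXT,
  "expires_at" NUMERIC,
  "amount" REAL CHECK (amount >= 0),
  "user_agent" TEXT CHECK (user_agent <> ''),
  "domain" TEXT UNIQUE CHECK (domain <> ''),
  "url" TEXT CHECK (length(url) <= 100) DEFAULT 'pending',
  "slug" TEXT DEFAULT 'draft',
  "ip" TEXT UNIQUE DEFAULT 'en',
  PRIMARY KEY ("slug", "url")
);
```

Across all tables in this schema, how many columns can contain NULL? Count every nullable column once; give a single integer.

invoices: 4 nullable (limit_value, url, secret, payload — PK (price, invoice_id) and explicit NOT NULL columns excluded).
api_keys: 6 nullable (expires_at, name, api_key_id, status, ip, region — PK (currency, kind) and explicit NOT NULL columns excluded).
organizations: 9 nullable (name, secret, amount, kind, price, slug, trial_days, currency, organization_id — PK none and explicit NOT NULL columns excluded).
events: 9 nullable (secret, event_id, tier, kind, expires_at, amount, user_agent, domain, ip — PK (slug, url) and explicit NOT NULL columns excluded).
Total: 4 + 6 + 9 + 9 = 28.

28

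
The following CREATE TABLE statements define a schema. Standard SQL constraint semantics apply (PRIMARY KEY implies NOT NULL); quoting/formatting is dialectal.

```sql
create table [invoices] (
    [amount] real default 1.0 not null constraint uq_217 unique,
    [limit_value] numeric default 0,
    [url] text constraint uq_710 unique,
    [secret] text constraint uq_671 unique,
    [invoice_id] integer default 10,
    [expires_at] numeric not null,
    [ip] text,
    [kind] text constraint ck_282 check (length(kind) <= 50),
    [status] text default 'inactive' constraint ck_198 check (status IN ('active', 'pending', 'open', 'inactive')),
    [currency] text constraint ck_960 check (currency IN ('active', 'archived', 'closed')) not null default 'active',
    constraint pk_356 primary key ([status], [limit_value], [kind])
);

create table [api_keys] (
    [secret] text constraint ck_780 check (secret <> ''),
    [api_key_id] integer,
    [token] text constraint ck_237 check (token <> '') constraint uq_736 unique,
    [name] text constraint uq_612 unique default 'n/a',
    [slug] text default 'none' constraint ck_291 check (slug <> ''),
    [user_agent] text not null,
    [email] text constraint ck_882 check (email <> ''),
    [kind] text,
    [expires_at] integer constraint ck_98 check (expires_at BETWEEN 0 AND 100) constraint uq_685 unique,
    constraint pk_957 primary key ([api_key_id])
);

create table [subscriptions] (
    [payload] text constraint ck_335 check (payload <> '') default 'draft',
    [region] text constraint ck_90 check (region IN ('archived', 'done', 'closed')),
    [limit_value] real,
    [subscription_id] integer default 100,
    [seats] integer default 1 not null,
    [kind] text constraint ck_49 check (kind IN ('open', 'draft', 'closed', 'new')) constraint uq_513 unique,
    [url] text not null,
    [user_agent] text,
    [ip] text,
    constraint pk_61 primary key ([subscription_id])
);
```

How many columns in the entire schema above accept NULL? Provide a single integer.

invoices: 4 nullable (url, secret, invoice_id, ip — PK (status, limit_value, kind) and explicit NOT NULL columns excluded).
api_keys: 7 nullable (secret, token, name, slug, email, kind, expires_at — PK (api_key_id) and explicit NOT NULL columns excluded).
subscriptions: 6 nullable (payload, region, limit_value, kind, user_agent, ip — PK (subscription_id) and explicit NOT NULL columns excluded).
Total: 4 + 7 + 6 = 17.

17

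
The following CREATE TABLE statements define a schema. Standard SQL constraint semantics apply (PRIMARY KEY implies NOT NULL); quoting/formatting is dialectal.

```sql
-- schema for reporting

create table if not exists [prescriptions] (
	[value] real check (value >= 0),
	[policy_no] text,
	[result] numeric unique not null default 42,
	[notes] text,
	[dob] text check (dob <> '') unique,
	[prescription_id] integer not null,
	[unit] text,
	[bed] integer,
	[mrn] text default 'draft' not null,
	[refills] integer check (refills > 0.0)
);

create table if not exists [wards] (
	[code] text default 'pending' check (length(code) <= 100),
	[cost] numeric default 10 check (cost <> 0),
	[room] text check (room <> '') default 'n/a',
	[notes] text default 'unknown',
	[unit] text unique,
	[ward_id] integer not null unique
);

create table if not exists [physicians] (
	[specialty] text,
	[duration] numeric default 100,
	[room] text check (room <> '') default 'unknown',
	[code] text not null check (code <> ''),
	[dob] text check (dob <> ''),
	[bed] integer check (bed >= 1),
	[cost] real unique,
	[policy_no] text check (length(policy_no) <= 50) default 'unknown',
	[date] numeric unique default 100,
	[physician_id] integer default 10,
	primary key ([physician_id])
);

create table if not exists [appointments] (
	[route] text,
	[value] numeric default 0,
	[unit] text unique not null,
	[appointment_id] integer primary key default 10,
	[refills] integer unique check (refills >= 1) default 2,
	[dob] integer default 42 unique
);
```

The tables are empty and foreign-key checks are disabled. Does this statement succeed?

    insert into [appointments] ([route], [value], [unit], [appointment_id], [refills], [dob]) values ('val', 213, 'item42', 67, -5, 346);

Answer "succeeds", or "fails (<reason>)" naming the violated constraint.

fails (CHECK on refills)

The value -5 for refills violates CHECK (refills >= 1).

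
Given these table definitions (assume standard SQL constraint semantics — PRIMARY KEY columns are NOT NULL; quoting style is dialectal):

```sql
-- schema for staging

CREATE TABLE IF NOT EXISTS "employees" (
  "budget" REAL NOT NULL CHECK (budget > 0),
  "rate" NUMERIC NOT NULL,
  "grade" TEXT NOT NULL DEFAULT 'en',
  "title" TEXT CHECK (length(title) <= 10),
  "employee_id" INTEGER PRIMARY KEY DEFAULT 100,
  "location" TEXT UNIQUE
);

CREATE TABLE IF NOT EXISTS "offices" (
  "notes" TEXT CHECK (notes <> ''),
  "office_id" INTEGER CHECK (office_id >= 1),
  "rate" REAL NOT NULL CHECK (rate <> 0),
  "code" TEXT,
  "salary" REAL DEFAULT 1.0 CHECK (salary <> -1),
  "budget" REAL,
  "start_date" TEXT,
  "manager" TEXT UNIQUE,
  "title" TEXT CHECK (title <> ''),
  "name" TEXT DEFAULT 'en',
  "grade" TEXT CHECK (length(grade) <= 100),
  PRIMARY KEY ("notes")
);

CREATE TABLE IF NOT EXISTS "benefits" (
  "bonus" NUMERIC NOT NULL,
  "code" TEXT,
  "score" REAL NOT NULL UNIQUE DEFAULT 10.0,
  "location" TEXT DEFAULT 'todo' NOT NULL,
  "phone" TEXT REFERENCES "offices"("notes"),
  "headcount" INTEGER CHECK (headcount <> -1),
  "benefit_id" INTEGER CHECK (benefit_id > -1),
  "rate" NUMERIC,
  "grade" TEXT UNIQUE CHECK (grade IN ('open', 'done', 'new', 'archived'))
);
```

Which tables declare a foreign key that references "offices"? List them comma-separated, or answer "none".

benefits

- benefits.phone references offices(notes).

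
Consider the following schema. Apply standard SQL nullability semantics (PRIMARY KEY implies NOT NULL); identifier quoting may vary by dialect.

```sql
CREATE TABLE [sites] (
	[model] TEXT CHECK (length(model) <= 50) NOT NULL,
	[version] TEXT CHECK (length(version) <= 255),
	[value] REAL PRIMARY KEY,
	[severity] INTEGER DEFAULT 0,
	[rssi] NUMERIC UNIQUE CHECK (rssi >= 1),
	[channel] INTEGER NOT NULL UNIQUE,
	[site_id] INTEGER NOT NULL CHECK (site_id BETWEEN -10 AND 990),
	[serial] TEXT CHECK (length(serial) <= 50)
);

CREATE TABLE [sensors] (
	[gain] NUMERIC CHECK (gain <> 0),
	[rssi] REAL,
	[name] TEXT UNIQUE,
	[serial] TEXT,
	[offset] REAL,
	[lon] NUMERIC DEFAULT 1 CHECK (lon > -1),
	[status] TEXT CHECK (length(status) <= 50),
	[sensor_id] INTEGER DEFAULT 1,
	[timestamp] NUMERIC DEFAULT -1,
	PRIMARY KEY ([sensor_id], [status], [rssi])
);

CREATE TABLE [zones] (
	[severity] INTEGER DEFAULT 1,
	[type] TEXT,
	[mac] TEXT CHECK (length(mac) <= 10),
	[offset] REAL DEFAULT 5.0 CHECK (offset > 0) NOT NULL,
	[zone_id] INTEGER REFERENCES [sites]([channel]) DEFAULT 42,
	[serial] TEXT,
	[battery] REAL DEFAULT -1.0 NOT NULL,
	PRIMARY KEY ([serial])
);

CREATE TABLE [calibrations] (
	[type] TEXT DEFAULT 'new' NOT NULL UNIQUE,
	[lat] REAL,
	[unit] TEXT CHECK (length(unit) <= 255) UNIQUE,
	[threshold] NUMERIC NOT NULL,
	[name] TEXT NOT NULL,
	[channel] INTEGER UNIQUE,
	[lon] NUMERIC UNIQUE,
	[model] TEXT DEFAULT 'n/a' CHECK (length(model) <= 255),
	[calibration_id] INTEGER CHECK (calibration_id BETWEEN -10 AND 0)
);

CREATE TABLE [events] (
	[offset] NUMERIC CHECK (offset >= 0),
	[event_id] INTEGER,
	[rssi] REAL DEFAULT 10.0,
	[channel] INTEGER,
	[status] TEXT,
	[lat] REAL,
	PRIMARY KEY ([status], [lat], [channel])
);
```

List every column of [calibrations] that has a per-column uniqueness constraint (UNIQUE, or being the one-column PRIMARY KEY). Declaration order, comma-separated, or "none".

type, unit, channel, lon

- type: declared UNIQUE → unique.
- lat: no UNIQUE or single-column PK constraint.
- unit: declared UNIQUE → unique.
- threshold: no UNIQUE or single-column PK constraint.
- name: no UNIQUE or single-column PK constraint.
- channel: declared UNIQUE → unique.
- lon: declared UNIQUE → unique.
- model: no UNIQUE or single-column PK constraint.
- calibration_id: no UNIQUE or single-column PK constraint.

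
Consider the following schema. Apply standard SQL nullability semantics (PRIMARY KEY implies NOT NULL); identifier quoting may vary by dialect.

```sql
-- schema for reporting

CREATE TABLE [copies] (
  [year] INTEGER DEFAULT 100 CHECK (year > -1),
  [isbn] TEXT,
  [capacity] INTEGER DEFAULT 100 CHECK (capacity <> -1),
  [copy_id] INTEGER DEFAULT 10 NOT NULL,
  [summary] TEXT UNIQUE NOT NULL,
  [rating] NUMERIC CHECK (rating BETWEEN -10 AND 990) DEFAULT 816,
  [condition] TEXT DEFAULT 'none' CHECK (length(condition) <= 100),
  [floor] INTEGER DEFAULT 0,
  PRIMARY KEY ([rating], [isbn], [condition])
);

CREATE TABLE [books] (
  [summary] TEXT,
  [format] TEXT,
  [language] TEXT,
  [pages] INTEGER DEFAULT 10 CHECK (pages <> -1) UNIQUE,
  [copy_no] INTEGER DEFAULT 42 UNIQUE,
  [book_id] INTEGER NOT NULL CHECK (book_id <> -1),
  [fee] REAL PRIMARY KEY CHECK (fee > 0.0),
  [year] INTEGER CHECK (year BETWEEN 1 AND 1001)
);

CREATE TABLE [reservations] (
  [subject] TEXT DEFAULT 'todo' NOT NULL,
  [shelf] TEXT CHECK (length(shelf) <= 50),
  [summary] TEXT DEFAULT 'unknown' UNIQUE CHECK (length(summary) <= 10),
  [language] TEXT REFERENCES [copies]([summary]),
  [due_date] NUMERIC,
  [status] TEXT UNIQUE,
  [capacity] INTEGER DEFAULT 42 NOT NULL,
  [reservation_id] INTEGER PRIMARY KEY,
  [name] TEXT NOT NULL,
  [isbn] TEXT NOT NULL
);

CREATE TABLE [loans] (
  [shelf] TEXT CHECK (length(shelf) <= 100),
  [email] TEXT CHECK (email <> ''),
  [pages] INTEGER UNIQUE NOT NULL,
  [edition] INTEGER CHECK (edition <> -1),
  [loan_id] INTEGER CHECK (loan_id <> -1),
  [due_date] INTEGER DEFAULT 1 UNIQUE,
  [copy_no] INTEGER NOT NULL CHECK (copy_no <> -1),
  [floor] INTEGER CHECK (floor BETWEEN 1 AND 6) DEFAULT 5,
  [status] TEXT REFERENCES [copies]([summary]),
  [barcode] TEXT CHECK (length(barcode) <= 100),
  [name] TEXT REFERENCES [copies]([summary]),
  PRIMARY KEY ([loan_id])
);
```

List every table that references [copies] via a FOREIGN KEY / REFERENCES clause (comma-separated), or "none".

reservations, loans

- reservations.language references copies(summary).
- loans.status references copies(summary).
- loans.name references copies(summary).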